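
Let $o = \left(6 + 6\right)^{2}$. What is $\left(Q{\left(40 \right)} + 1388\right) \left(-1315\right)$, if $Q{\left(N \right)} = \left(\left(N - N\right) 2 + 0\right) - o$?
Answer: $-1635860$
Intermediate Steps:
$o = 144$ ($o = 12^{2} = 144$)
$Q{\left(N \right)} = -144$ ($Q{\left(N \right)} = \left(\left(N - N\right) 2 + 0\right) - 144 = \left(0 \cdot 2 + 0\right) - 144 = \left(0 + 0\right) - 144 = 0 - 144 = -144$)
$\left(Q{\left(40 \right)} + 1388\right) \left(-1315\right) = \left(-144 + 1388\right) \left(-1315\right) = 1244 \left(-1315\right) = -1635860$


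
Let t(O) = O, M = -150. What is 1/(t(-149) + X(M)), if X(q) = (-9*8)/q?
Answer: -25/3713 ≈ -0.0067331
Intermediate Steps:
X(q) = -72/q
1/(t(-149) + X(M)) = 1/(-149 - 72/(-150)) = 1/(-149 - 72*(-1/150)) = 1/(-149 + 12/25) = 1/(-3713/25) = -25/3713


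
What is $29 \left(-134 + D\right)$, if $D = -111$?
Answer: $-7105$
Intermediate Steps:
$29 \left(-134 + D\right) = 29 \left(-134 - 111\right) = 29 \left(-245\right) = -7105$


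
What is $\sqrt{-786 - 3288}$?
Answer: $i \sqrt{4074} \approx 63.828 i$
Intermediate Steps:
$\sqrt{-786 - 3288} = \sqrt{-4074} = i \sqrt{4074}$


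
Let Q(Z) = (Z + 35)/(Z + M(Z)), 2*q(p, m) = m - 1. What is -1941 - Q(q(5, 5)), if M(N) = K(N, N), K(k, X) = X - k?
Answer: -3919/2 ≈ -1959.5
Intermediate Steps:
M(N) = 0 (M(N) = N - N = 0)
q(p, m) = -½ + m/2 (q(p, m) = (m - 1)/2 = (-1 + m)/2 = -½ + m/2)
Q(Z) = (35 + Z)/Z (Q(Z) = (Z + 35)/(Z + 0) = (35 + Z)/Z)
-1941 - Q(q(5, 5)) = -1941 - (35 + (-½ + (½)*5))/(-½ + (½)*5) = -1941 - (35 + (-½ + 5/2))/(-½ + 5/2) = -1941 - (35 + 2)/2 = -1941 - 37/2 = -3919/2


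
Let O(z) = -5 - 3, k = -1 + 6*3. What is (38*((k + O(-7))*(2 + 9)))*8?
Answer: 30096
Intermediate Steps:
k = 17 (k = -1 + 18 = 17)
O(z) = -8
(38*((k + O(-7))*(2 + 9)))*8 = (38*((17 - 8)*(2 + 9)))*8 = (38*(9*11))*8 = (38*99)*8 = 3762*8 = 30096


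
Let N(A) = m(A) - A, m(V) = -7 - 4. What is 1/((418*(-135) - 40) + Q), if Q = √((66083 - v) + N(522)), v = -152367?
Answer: -56470/3188642983 - 3*√24213/3188642983 ≈ -1.7856e-5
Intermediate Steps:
m(V) = -11
N(A) = -11 - A
Q = 3*√24213 (Q = √((66083 - 1*(-152367)) + (-11 - 1*522)) = √((66083 + 152367) + (-11 - 522)) = √(218450 - 533) = √217917 = 3*√24213 ≈ 466.82)
1/((418*(-135) - 40) + Q) = 1/((418*(-135) - 40) + 3*√24213) = 1/((-56430 - 40) + 3*√24213) = 1/(-56470 + 3*√24213)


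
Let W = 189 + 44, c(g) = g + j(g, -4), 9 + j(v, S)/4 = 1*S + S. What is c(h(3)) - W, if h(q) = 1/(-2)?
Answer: -603/2 ≈ -301.50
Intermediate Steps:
h(q) = -1/2
j(v, S) = -36 + 8*S (j(v, S) = -36 + 4*(1*S + S) = -36 + 4*(S + S) = -36 + 4*(2*S) = -36 + 8*S)
c(g) = -68 + g (c(g) = g + (-36 + 8*(-4)) = g + (-36 - 32) = g - 68 = -68 + g)
W = 233
c(h(3)) - W = (-68 - 1/2) - 1*233 = -137/2 - 233 = -603/2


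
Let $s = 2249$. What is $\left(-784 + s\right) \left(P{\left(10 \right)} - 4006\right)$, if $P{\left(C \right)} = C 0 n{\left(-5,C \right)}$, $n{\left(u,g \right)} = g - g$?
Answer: $-5868790$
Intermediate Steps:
$n{\left(u,g \right)} = 0$
$P{\left(C \right)} = 0$ ($P{\left(C \right)} = C 0 \cdot 0 = 0 \cdot 0 = 0$)
$\left(-784 + s\right) \left(P{\left(10 \right)} - 4006\right) = \left(-784 + 2249\right) \left(0 - 4006\right) = 1465 \left(-4006\right) = -5868790$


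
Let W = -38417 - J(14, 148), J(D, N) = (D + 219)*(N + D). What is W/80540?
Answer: -76163/80540 ≈ -0.94565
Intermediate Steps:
J(D, N) = (219 + D)*(D + N)
W = -76163 (W = -38417 - (14² + 219*14 + 219*148 + 14*148) = -38417 - (196 + 3066 + 32412 + 2072) = -38417 - 1*37746 = -38417 - 37746 = -76163)
W/80540 = -76163/80540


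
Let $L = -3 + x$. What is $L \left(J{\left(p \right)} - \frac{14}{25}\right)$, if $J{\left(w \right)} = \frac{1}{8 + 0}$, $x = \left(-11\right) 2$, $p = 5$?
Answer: $\frac{87}{8} \approx 10.875$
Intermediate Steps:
$x = -22$
$J{\left(w \right)} = \frac{1}{8}$
$L = -25$ ($L = -3 - 22 = -25$)
$L \left(J{\left(p \right)} - \frac{14}{25}\right) = - 25 \left(\frac{1}{8} - \frac{14}{25}\right) = \left(-25\right) \left(- \frac{87}{200}\right) = \frac{87}{8}$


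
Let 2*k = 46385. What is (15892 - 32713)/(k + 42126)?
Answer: -33642/130637 ≈ -0.25752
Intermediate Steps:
k = 46385/2 (k = (½)*46385 = 46385/2 ≈ 23193.)
(15892 - 32713)/(k + 42126) = (15892 - 32713)/(46385/2 + 42126) = -16821/130637/2 = -16821*2/130637 = -33642/130637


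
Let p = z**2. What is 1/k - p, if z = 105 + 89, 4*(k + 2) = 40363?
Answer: -1518800776/40355 ≈ -37636.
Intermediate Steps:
k = 40355/4 (k = -2 + (1/4)*40363 = -2 + 40363/4 = 40355/4 ≈ 10089.)
z = 194
p = 37636 (p = 194**2 = 37636)
1/k - p = 1/(40355/4) - 1*37636 = 4/40355 - 37636 = -1518800776/40355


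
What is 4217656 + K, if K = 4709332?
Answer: 8926988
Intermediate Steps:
4217656 + K = 4217656 + 4709332 = 8926988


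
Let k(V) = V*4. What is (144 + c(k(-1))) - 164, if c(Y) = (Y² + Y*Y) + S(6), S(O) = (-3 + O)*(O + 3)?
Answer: 39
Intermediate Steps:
S(O) = (-3 + O)*(3 + O)
k(V) = 4*V
c(Y) = 27 + 2*Y² (c(Y) = (Y² + Y*Y) + (-9 + 6²) = (Y² + Y²) + (-9 + 36) = 2*Y² + 27 = 27 + 2*Y²)
(144 + c(k(-1))) - 164 = (144 + (27 + 2*(4*(-1))²)) - 164 = (144 + (27 + 2*(-4)²)) - 164 = (144 + (27 + 2*16)) - 164 = (144 + (27 + 32)) - 164 = (144 + 59) - 164 = 203 - 164 = 39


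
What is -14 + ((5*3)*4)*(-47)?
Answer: -2834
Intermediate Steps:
-14 + ((5*3)*4)*(-47) = -14 + (15*4)*(-47) = -14 + 60*(-47) = -14 - 2820 = -2834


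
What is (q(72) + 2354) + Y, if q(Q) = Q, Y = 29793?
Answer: 32219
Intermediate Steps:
(q(72) + 2354) + Y = (72 + 2354) + 29793 = 2426 + 29793 = 32219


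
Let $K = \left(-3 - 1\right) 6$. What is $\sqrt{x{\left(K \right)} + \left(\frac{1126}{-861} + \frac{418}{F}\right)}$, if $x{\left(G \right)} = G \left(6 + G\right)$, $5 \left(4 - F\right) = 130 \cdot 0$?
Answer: $\frac{\sqrt{1586996922}}{1722} \approx 23.134$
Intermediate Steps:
$F = 4$ ($F = 4 - \frac{130 \cdot 0}{5} = 4 - 0 = 4 + 0 = 4$)
$K = -24$ ($K = \left(-4\right) 6 = -24$)
$\sqrt{x{\left(K \right)} + \left(\frac{1126}{-861} + \frac{418}{F}\right)} = \sqrt{- 24 \left(6 - 24\right) + \left(\frac{1126}{-861} + \frac{418}{4}\right)} = \sqrt{\left(-24\right) \left(-18\right) + \left(1126 \left(- \frac{1}{861}\right) + 418 \cdot \frac{1}{4}\right)} = \sqrt{432 + \left(- \frac{1126}{861} + \frac{209}{2}\right)} = \sqrt{432 + \frac{177697}{1722}} = \sqrt{\frac{921601}{1722}} = \frac{\sqrt{1586996922}}{1722}$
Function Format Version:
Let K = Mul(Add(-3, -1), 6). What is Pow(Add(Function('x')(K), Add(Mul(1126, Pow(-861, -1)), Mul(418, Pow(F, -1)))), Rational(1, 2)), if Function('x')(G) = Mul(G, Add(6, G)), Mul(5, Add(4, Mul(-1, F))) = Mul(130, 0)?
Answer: Mul(Rational(1, 1722), Pow(1586996922, Rational(1, 2))) ≈ 23.134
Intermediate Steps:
F = 4 (F = Add(4, Mul(Rational(-1, 5), Mul(130, 0))) = Add(4, Mul(Rational(-1, 5), 0)) = Add(4, 0) = 4)
K = -24 (K = Mul(-4, 6) = -24)
Pow(Add(Function('x')(K), Add(Mul(1126, Pow(-861, -1)), Mul(418, Pow(F, -1)))), Rational(1, 2)) = Pow(Add(Mul(-24, Add(6, -24)), Add(Mul(1126, Pow(-861, -1)), Mul(418, Pow(4, -1)))), Rational(1, 2)) = Pow(Add(Mul(-24, -18), Add(Mul(1126, Rational(-1, 861)), Mul(418, Rational(1, 4)))), Rational(1, 2)) = Pow(Add(432, Add(Rational(-1126, 861), Rational(209, 2))), Rational(1, 2)) = Pow(Add(432, Rational(177697, 1722)), Rational(1, 2)) = Pow(Rational(921601, 1722), Rational(1, 2)) = Mul(Rational(1, 1722), Pow(1586996922, Rational(1, 2)))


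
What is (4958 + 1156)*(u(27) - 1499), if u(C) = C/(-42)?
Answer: -64181715/7 ≈ -9.1688e+6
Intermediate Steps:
u(C) = -C/42 (u(C) = C*(-1/42) = -C/42)
(4958 + 1156)*(u(27) - 1499) = (4958 + 1156)*(-1/42*27 - 1499) = 6114*(-9/14 - 1499) = 6114*(-20995/14) = -64181715/7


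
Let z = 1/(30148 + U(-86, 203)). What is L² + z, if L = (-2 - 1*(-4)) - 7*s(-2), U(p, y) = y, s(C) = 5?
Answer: 33052240/30351 ≈ 1089.0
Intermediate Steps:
L = -33 (L = (-2 - 1*(-4)) - 7*5 = (-2 + 4) - 35 = 2 - 35 = -33)
z = 1/30351 (z = 1/(30148 + 203) = 1/30351 ≈ 3.2948e-5)
L² + z = (-33)² + 1/30351 = 1089 + 1/30351 = 33052240/30351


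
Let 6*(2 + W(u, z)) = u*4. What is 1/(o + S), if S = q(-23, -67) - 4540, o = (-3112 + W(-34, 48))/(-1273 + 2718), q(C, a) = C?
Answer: -867/3958003 ≈ -0.00021905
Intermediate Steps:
W(u, z) = -2 + 2*u/3 (W(u, z) = -2 + (u*4)/6 = -2 + (4*u)/6 = -2 + 2*u/3)
o = -1882/867 (o = (-3112 + (-2 + (⅔)*(-34)))/(-1273 + 2718) = (-3112 + (-2 - 68/3))/1445 = (-3112 - 74/3)*(1/1445) = -9410/3*1/1445 = -1882/867 ≈ -2.1707)
S = -4563 (S = -23 - 4540 = -4563)
1/(o + S) = 1/(-1882/867 - 4563) = 1/(-3958003/867) = -867/3958003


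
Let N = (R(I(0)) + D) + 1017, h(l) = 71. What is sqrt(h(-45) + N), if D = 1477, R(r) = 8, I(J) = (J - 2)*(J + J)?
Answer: sqrt(2573) ≈ 50.725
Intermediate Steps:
I(J) = 2*J*(-2 + J) (I(J) = (-2 + J)*(2*J) = 2*J*(-2 + J))
N = 2502 (N = (8 + 1477) + 1017 = 1485 + 1017 = 2502)
sqrt(h(-45) + N) = sqrt(71 + 2502) = sqrt(2573)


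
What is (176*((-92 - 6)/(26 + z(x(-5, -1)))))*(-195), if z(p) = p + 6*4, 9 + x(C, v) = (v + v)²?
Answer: 224224/3 ≈ 74741.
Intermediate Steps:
x(C, v) = -9 + 4*v² (x(C, v) = -9 + (v + v)² = -9 + (2*v)² = -9 + 4*v²)
z(p) = 24 + p (z(p) = p + 24 = 24 + p)
(176*((-92 - 6)/(26 + z(x(-5, -1)))))*(-195) = (176*((-92 - 6)/(26 + (24 + (-9 + 4*(-1)²)))))*(-195) = (176*(-98/(26 + (24 + (-9 + 4*1)))))*(-195) = (176*(-98/(26 + (24 + (-9 + 4)))))*(-195) = (176*(-98/(26 + (24 - 5))))*(-195) = (176*(-98/(26 + 19)))*(-195) = (176*(-98/45))*(-195) = -17248/45*(-195) = 224224/3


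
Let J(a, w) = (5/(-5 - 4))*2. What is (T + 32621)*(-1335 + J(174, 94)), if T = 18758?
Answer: -617832475/9 ≈ -6.8648e+7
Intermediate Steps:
J(a, w) = -10/9 (J(a, w) = (5/(-9))*2 = (5*(-1/9))*2 = -5/9*2 = -10/9)
(T + 32621)*(-1335 + J(174, 94)) = (18758 + 32621)*(-1335 - 10/9) = 51379*(-12025/9) = -617832475/9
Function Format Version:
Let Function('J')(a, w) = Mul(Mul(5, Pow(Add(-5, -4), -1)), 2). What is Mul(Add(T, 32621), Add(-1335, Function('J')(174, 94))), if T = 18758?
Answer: Rational(-617832475, 9) ≈ -6.8648e+7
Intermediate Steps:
Function('J')(a, w) = Rational(-10, 9) (Function('J')(a, w) = Mul(Mul(5, Pow(-9, -1)), 2) = Mul(Mul(5, Rational(-1, 9)), 2) = Mul(Rational(-5, 9), 2) = Rational(-10, 9))
Mul(Add(T, 32621), Add(-1335, Function('J')(174, 94))) = Mul(Add(18758, 32621), Add(-1335, Rational(-10, 9))) = Mul(51379, Rational(-12025, 9)) = Rational(-617832475, 9)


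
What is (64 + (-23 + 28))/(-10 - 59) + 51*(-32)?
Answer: -1633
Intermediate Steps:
(64 + (-23 + 28))/(-10 - 59) + 51*(-32) = (64 + 5)/(-69) - 1632 = 69*(-1/69) - 1632 = -1 - 1632 = -1633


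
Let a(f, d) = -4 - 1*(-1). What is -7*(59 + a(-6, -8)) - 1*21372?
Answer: -21764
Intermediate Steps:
a(f, d) = -3 (a(f, d) = -4 + 1 = -3)
-7*(59 + a(-6, -8)) - 1*21372 = -7*(59 - 3) - 1*21372 = -7*56 - 21372 = -392 - 21372 = -21764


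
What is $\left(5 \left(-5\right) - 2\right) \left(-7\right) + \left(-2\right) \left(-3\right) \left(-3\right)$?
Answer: $171$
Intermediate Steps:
$\left(5 \left(-5\right) - 2\right) \left(-7\right) + \left(-2\right) \left(-3\right) \left(-3\right) = \left(-25 - 2\right) \left(-7\right) + 6 \left(-3\right) = \left(-27\right) \left(-7\right) - 18 = 189 - 18 = 171$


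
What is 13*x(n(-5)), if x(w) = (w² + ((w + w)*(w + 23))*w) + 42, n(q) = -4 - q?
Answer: 1183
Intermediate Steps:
x(w) = 42 + w² + 2*w²*(23 + w) (x(w) = (w² + ((2*w)*(23 + w))*w) + 42 = (w² + (2*w*(23 + w))*w) + 42 = (w² + 2*w²*(23 + w)) + 42 = 42 + w² + 2*w²*(23 + w))
13*x(n(-5)) = 13*(42 + 2*(-4 - 1*(-5))³ + 47*(-4 - 1*(-5))²) = 13*(42 + 2*(-4 + 5)³ + 47*(-4 + 5)²) = 13*(42 + 2*1³ + 47*1²) = 13*(42 + 2*1 + 47*1) = 13*(42 + 2 + 47) = 13*91 = 1183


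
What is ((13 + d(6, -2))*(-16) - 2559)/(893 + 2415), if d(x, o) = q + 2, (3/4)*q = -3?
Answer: -2735/3308 ≈ -0.82678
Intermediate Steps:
q = -4 (q = (4/3)*(-3) = -4)
d(x, o) = -2 (d(x, o) = -4 + 2 = -2)
((13 + d(6, -2))*(-16) - 2559)/(893 + 2415) = ((13 - 2)*(-16) - 2559)/(893 + 2415) = (11*(-16) - 2559)/3308 = (-176 - 2559)*(1/3308) = -2735*1/3308 = -2735/3308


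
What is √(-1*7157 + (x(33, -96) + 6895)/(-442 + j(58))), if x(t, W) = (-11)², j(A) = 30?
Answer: 5*I*√3044371/103 ≈ 84.7*I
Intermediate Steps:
x(t, W) = 121
√(-1*7157 + (x(33, -96) + 6895)/(-442 + j(58))) = √(-1*7157 + (121 + 6895)/(-442 + 30)) = √(-7157 + 7016/(-412)) = √(-7157 + 7016*(-1/412)) = √(-7157 - 1754/103) = √(-738925/103) = 5*I*√3044371/103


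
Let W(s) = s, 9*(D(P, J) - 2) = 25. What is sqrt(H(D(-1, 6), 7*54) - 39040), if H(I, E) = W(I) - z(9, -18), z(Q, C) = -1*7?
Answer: I*sqrt(351254)/3 ≈ 197.56*I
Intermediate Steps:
D(P, J) = 43/9 (D(P, J) = 2 + (1/9)*25 = 2 + 25/9 = 43/9)
z(Q, C) = -7
H(I, E) = 7 + I (H(I, E) = I - 1*(-7) = I + 7 = 7 + I)
sqrt(H(D(-1, 6), 7*54) - 39040) = sqrt((7 + 43/9) - 39040) = sqrt(106/9 - 39040) = sqrt(-351254/9) = I*sqrt(351254)/3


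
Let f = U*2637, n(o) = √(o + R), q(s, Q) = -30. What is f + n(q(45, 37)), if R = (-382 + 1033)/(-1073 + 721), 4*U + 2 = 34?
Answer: 21096 + I*√246642/88 ≈ 21096.0 + 5.6435*I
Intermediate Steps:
U = 8 (U = -½ + (¼)*34 = -½ + 17/2 = 8)
R = -651/352 (R = 651/(-352) = 651*(-1/352) = -651/352 ≈ -1.8494)
n(o) = √(-651/352 + o) (n(o) = √(o - 651/352) = √(-651/352 + o))
f = 21096 (f = 8*2637 = 21096)
f + n(q(45, 37)) = 21096 + √(-14322 + 7744*(-30))/88 = 21096 + √(-14322 - 232320)/88 = 21096 + √(-246642)/88 = 21096 + (I*√246642)/88 = 21096 + I*√246642/88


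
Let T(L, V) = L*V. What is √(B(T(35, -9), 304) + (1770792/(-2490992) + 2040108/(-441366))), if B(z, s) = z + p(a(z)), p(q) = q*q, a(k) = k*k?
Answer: √5165378393033871814719256466666/22904982814 ≈ 99225.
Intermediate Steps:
a(k) = k²
p(q) = q²
B(z, s) = z + z⁴ (B(z, s) = z + (z²)² = z + z⁴)
√(B(T(35, -9), 304) + (1770792/(-2490992) + 2040108/(-441366))) = √((35*(-9) + (35*(-9))⁴) + (1770792/(-2490992) + 2040108/(-441366))) = √((-315 + (-315)⁴) + (1770792*(-1/2490992) + 2040108*(-1/441366))) = √((-315 + 9845600625) + (-221349/311374 - 340018/73561)) = √(9845600310 - 122155418521/22904982814) = √(225513305771907653819/22904982814) = √5165378393033871814719256466666/22904982814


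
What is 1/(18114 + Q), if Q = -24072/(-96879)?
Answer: 32293/584963426 ≈ 5.5205e-5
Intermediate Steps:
Q = 8024/32293 (Q = -24072*(-1/96879) = 8024/32293 ≈ 0.24847)
1/(18114 + Q) = 1/(18114 + 8024/32293) = 1/(584963426/32293) = 32293/584963426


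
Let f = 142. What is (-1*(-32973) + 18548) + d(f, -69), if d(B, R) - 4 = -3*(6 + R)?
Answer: 51714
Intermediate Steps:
d(B, R) = -14 - 3*R (d(B, R) = 4 - 3*(6 + R) = 4 + (-18 - 3*R) = -14 - 3*R)
(-1*(-32973) + 18548) + d(f, -69) = (-1*(-32973) + 18548) + (-14 - 3*(-69)) = (32973 + 18548) + (-14 + 207) = 51521 + 193 = 51714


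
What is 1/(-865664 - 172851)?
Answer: -1/1038515 ≈ -9.6291e-7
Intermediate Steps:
1/(-865664 - 172851) = 1/(-1038515) = -1/1038515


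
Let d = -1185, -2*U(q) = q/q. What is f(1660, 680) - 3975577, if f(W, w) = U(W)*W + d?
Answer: -3977592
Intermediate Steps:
U(q) = -½ (U(q) = -q/(2*q) = -½*1 = -½)
f(W, w) = -1185 - W/2 (f(W, w) = -W/2 - 1185 = -1185 - W/2)
f(1660, 680) - 3975577 = (-1185 - ½*1660) - 3975577 = (-1185 - 830) - 3975577 = -2015 - 3975577 = -3977592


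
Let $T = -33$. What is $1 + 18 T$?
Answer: $-593$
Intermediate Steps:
$1 + 18 T = 1 + 18 \left(-33\right) = 1 - 594 = -593$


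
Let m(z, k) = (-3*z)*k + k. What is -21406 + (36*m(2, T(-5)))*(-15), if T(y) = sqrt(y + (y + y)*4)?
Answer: -21406 + 8100*I*sqrt(5) ≈ -21406.0 + 18112.0*I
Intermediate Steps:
T(y) = 3*sqrt(y) (T(y) = sqrt(y + (2*y)*4) = sqrt(y + 8*y) = sqrt(9*y) = 3*sqrt(y))
m(z, k) = k - 3*k*z (m(z, k) = -3*k*z + k = k - 3*k*z)
-21406 + (36*m(2, T(-5)))*(-15) = -21406 + (36*((3*sqrt(-5))*(1 - 3*2)))*(-15) = -21406 + (36*((3*(I*sqrt(5)))*(1 - 6)))*(-15) = -21406 + (36*((3*I*sqrt(5))*(-5)))*(-15) = -21406 + (36*(-15*I*sqrt(5)))*(-15) = -21406 - 540*I*sqrt(5)*(-15) = -21406 + 8100*I*sqrt(5)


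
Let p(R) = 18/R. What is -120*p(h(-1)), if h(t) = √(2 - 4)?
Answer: 1080*I*√2 ≈ 1527.4*I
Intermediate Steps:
h(t) = I*√2 (h(t) = √(-2) = I*√2)
-120*p(h(-1)) = -2160/(I*√2) = -2160*(-I*√2/2) = -(-1080)*I*√2 = 1080*I*√2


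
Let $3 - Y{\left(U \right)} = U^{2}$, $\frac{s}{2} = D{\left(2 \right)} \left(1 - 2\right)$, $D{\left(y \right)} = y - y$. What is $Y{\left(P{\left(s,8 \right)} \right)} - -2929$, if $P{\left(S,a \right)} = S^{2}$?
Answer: $2932$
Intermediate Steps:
$D{\left(y \right)} = 0$
$s = 0$ ($s = 2 \cdot 0 \left(1 - 2\right) = 2 \cdot 0 \left(-1\right) = 2 \cdot 0 = 0$)
$Y{\left(U \right)} = 3 - U^{2}$
$Y{\left(P{\left(s,8 \right)} \right)} - -2929 = \left(3 - \left(0^{2}\right)^{2}\right) - -2929 = \left(3 - 0^{2}\right) + 2929 = \left(3 - 0\right) + 2929 = \left(3 + 0\right) + 2929 = 3 + 2929 = 2932$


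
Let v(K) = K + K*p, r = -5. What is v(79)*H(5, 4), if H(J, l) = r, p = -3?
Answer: 790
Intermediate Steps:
H(J, l) = -5
v(K) = -2*K (v(K) = K + K*(-3) = K - 3*K = -2*K)
v(79)*H(5, 4) = -2*79*(-5) = -158*(-5) = 790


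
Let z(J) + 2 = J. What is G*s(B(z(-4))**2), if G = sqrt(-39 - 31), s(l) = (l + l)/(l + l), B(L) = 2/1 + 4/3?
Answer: I*sqrt(70) ≈ 8.3666*I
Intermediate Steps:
z(J) = -2 + J
B(L) = 10/3 (B(L) = 2*1 + 4*(1/3) = 2 + 4/3 = 10/3)
s(l) = 1 (s(l) = (2*l)/((2*l)) = (2*l)*(1/(2*l)) = 1)
G = I*sqrt(70) (G = sqrt(-70) = I*sqrt(70) ≈ 8.3666*I)
G*s(B(z(-4))**2) = (I*sqrt(70))*1 = I*sqrt(70)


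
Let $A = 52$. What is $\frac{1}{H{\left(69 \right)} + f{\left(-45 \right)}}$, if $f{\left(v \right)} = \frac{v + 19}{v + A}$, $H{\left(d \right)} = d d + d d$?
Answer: $\frac{7}{66628} \approx 0.00010506$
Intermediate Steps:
$H{\left(d \right)} = 2 d^{2}$ ($H{\left(d \right)} = d^{2} + d^{2} = 2 d^{2}$)
$f{\left(v \right)} = \frac{19 + v}{52 + v}$ ($f{\left(v \right)} = \frac{v + 19}{v + 52} = \frac{19 + v}{52 + v}$)
$\frac{1}{H{\left(69 \right)} + f{\left(-45 \right)}} = \frac{1}{2 \cdot 69^{2} + \frac{19 - 45}{52 - 45}} = \frac{1}{2 \cdot 4761 + \frac{1}{7} \left(-26\right)} = \frac{1}{9522 + \frac{1}{7} \left(-26\right)} = \frac{1}{9522 - \frac{26}{7}} = \frac{1}{\frac{66628}{7}} = \frac{7}{66628}$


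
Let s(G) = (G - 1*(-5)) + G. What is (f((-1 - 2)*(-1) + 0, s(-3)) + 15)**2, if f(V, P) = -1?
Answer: 196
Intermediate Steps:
s(G) = 5 + 2*G (s(G) = (G + 5) + G = (5 + G) + G = 5 + 2*G)
(f((-1 - 2)*(-1) + 0, s(-3)) + 15)**2 = (-1 + 15)**2 = 14**2 = 196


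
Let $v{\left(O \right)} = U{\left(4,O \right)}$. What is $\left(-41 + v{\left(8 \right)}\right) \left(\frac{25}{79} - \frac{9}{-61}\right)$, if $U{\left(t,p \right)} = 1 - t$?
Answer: $- \frac{98384}{4819} \approx -20.416$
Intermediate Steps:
$v{\left(O \right)} = -3$ ($v{\left(O \right)} = 1 - 4 = -3$)
$\left(-41 + v{\left(8 \right)}\right) \left(\frac{25}{79} - \frac{9}{-61}\right) = \left(-41 - 3\right) \left(\frac{25}{79} - \frac{9}{-61}\right) = - 44 \left(25 \cdot \frac{1}{79} - - \frac{9}{61}\right) = - 44 \left(\frac{25}{79} + \frac{9}{61}\right) = \left(-44\right) \frac{2236}{4819} = - \frac{98384}{4819}$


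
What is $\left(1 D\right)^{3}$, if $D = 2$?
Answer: $8$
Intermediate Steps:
$\left(1 D\right)^{3} = \left(1 \cdot 2\right)^{3} = 2^{3} = 8$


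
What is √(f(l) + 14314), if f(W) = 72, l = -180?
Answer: √14386 ≈ 119.94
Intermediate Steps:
√(f(l) + 14314) = √(72 + 14314) = √14386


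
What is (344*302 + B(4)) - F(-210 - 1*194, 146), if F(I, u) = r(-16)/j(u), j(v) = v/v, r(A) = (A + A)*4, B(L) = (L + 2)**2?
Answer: 104052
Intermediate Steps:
B(L) = (2 + L)**2
r(A) = 8*A (r(A) = (2*A)*4 = 8*A)
j(v) = 1
F(I, u) = -128 (F(I, u) = (8*(-16))/1 = -128*1 = -128)
(344*302 + B(4)) - F(-210 - 1*194, 146) = (344*302 + (2 + 4)**2) - 1*(-128) = (103888 + 6**2) + 128 = (103888 + 36) + 128 = 103924 + 128 = 104052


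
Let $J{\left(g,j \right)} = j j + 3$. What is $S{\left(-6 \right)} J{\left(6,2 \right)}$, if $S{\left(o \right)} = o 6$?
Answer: $-252$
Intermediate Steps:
$S{\left(o \right)} = 6 o$
$J{\left(g,j \right)} = 3 + j^{2}$ ($J{\left(g,j \right)} = j^{2} + 3 = 3 + j^{2}$)
$S{\left(-6 \right)} J{\left(6,2 \right)} = 6 \left(-6\right) \left(3 + 2^{2}\right) = - 36 \left(3 + 4\right) = \left(-36\right) 7 = -252$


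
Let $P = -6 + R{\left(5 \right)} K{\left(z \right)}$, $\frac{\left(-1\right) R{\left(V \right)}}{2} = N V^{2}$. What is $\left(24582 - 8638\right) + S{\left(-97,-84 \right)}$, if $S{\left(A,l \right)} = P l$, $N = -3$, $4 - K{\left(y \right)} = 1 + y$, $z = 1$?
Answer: $-8752$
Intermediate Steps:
$K{\left(y \right)} = 3 - y$ ($K{\left(y \right)} = 4 - \left(1 + y\right) = 3 - y$)
$R{\left(V \right)} = 6 V^{2}$ ($R{\left(V \right)} = - 2 \left(- 3 V^{2}\right) = 6 V^{2}$)
$P = 294$ ($P = -6 + 6 \cdot 5^{2} \left(3 - 1\right) = -6 + 6 \cdot 25 \left(3 - 1\right) = -6 + 150 \cdot 2 = -6 + 300 = 294$)
$S{\left(A,l \right)} = 294 l$
$\left(24582 - 8638\right) + S{\left(-97,-84 \right)} = \left(24582 - 8638\right) + 294 \left(-84\right) = 15944 - 24696 = -8752$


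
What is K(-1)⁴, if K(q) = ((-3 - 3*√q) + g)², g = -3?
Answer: 6561*(2 + I)⁸ ≈ -3.4576e+6 - 2.2045e+6*I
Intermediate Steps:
K(q) = (-6 - 3*√q)² (K(q) = ((-3 - 3*√q) - 3)² = (-6 - 3*√q)²)
K(-1)⁴ = (9*(2 + √(-1))²)⁴ = (9*(2 + I)²)⁴ = 6561*(2 + I)⁸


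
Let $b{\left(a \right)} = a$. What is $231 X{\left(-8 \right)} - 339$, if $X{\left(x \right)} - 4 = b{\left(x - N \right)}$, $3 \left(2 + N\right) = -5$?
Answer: $-416$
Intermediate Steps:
$N = - \frac{11}{3}$ ($N = -2 + \frac{1}{3} \left(-5\right) = -2 - \frac{5}{3} = - \frac{11}{3} \approx -3.6667$)
$X{\left(x \right)} = \frac{23}{3} + x$ ($X{\left(x \right)} = 4 + \left(x - - \frac{11}{3}\right) = 4 + \left(x + \frac{11}{3}\right) = 4 + \left(\frac{11}{3} + x\right) = \frac{23}{3} + x$)
$231 X{\left(-8 \right)} - 339 = 231 \left(\frac{23}{3} - 8\right) - 339 = 231 \left(- \frac{1}{3}\right) - 339 = -77 - 339 = -416$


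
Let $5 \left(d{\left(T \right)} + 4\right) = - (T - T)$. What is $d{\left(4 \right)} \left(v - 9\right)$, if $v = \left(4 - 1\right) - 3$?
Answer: $36$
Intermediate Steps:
$d{\left(T \right)} = -4$ ($d{\left(T \right)} = -4 + \frac{\left(-1\right) \left(T - T\right)}{5} = -4 + \frac{\left(-1\right) 0}{5} = -4 + \frac{1}{5} \cdot 0 = -4 + 0 = -4$)
$v = 0$ ($v = 3 - 3 = 0$)
$d{\left(4 \right)} \left(v - 9\right) = - 4 \left(0 - 9\right) = \left(-4\right) \left(-9\right) = 36$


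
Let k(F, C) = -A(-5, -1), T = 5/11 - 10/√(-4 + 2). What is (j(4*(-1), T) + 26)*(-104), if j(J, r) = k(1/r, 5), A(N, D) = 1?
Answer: -2600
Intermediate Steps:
T = 5/11 + 5*I*√2 (T = 5*(1/11) - 10*(-I*√2/2) = 5/11 - 10*(-I*√2/2) = 5/11 - (-5)*I*√2 = 5/11 + 5*I*√2 ≈ 0.45455 + 7.0711*I)
k(F, C) = -1 (k(F, C) = -1*1 = -1)
j(J, r) = -1
(j(4*(-1), T) + 26)*(-104) = (-1 + 26)*(-104) = 25*(-104) = -2600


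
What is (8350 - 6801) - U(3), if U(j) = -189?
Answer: 1738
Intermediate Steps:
(8350 - 6801) - U(3) = (8350 - 6801) - 1*(-189) = 1549 + 189 = 1738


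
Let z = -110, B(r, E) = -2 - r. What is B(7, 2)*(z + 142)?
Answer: -288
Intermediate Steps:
B(7, 2)*(z + 142) = (-2 - 1*7)*(-110 + 142) = (-2 - 7)*32 = -9*32 = -288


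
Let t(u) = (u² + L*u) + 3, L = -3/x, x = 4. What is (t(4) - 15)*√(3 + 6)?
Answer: 3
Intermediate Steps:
L = -¾ (L = -3/4 = -3*¼ = -¾ ≈ -0.75000)
t(u) = 3 + u² - 3*u/4 (t(u) = (u² - 3*u/4) + 3 = 3 + u² - 3*u/4)
(t(4) - 15)*√(3 + 6) = ((3 + 4² - ¾*4) - 15)*√(3 + 6) = ((3 + 16 - 3) - 15)*√9 = (16 - 15)*3 = 1*3 = 3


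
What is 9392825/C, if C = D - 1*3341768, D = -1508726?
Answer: -9392825/4850494 ≈ -1.9365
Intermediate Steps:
C = -4850494 (C = -1508726 - 1*3341768 = -1508726 - 3341768 = -4850494)
9392825/C = 9392825/(-4850494) = 9392825*(-1/4850494) = -9392825/4850494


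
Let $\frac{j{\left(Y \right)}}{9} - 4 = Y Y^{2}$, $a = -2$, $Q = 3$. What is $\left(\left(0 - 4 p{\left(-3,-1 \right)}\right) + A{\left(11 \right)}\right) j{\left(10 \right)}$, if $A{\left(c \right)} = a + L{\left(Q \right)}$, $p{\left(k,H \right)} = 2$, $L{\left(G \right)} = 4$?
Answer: $-54216$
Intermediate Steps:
$j{\left(Y \right)} = 36 + 9 Y^{3}$ ($j{\left(Y \right)} = 36 + 9 Y Y^{2} = 36 + 9 Y^{3}$)
$A{\left(c \right)} = 2$ ($A{\left(c \right)} = -2 + 4 = 2$)
$\left(\left(0 - 4 p{\left(-3,-1 \right)}\right) + A{\left(11 \right)}\right) j{\left(10 \right)} = \left(\left(0 - 8\right) + 2\right) \left(36 + 9 \cdot 10^{3}\right) = \left(\left(0 - 8\right) + 2\right) \left(36 + 9 \cdot 1000\right) = \left(-8 + 2\right) \left(36 + 9000\right) = \left(-6\right) 9036 = -54216$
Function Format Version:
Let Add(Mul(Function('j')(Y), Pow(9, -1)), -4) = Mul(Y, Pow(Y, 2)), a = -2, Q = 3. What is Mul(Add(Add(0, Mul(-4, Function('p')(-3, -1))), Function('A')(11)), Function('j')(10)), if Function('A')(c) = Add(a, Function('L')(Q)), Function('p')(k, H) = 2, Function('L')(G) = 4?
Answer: -54216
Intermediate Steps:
Function('j')(Y) = Add(36, Mul(9, Pow(Y, 3))) (Function('j')(Y) = Add(36, Mul(9, Mul(Y, Pow(Y, 2)))) = Add(36, Mul(9, Pow(Y, 3))))
Function('A')(c) = 2 (Function('A')(c) = Add(-2, 4) = 2)
Mul(Add(Add(0, Mul(-4, Function('p')(-3, -1))), Function('A')(11)), Function('j')(10)) = Mul(Add(Add(0, Mul(-4, 2)), 2), Add(36, Mul(9, Pow(10, 3)))) = Mul(Add(Add(0, -8), 2), Add(36, Mul(9, 1000))) = Mul(Add(-8, 2), Add(36, 9000)) = Mul(-6, 9036) = -54216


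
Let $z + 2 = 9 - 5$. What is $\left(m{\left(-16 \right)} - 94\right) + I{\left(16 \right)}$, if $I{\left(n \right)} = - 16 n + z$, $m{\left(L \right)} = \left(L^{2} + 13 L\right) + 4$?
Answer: $-296$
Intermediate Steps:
$z = 2$ ($z = -2 + \left(9 - 5\right) = -2 + 4 = 2$)
$m{\left(L \right)} = 4 + L^{2} + 13 L$
$I{\left(n \right)} = 2 - 16 n$ ($I{\left(n \right)} = - 16 n + 2 = 2 - 16 n$)
$\left(m{\left(-16 \right)} - 94\right) + I{\left(16 \right)} = \left(\left(4 + \left(-16\right)^{2} + 13 \left(-16\right)\right) - 94\right) + \left(2 - 256\right) = \left(\left(4 + 256 - 208\right) - 94\right) + \left(2 - 256\right) = \left(52 - 94\right) - 254 = -42 - 254 = -296$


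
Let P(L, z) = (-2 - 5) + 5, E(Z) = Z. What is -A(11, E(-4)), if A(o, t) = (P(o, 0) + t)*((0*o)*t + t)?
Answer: -24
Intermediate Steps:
P(L, z) = -2 (P(L, z) = -7 + 5 = -2)
A(o, t) = t*(-2 + t) (A(o, t) = (-2 + t)*((0*o)*t + t) = (-2 + t)*(0*t + t) = (-2 + t)*(0 + t) = (-2 + t)*t = t*(-2 + t))
-A(11, E(-4)) = -(-4)*(-2 - 4) = -(-4)*(-6) = -1*24 = -24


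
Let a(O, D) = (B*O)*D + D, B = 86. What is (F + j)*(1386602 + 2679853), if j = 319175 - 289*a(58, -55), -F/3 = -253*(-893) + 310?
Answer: 321008450436915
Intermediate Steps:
a(O, D) = D + 86*D*O (a(O, D) = (86*O)*D + D = 86*D*O + D = D + 86*D*O)
F = -678717 (F = -3*(-253*(-893) + 310) = -3*(225929 + 310) = -3*226239 = -678717)
j = 79619330 (j = 319175 - 289*(-55*(1 + 86*58)) = 319175 - 289*(-55*(1 + 4988)) = 319175 - 289*(-55*4989) = 319175 - 289*(-274395) = 319175 - 1*(-79300155) = 319175 + 79300155 = 79619330)
(F + j)*(1386602 + 2679853) = (-678717 + 79619330)*(1386602 + 2679853) = 78940613*4066455 = 321008450436915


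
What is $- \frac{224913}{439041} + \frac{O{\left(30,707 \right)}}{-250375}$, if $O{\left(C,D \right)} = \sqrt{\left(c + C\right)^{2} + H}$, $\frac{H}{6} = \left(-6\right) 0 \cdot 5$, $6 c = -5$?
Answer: $- \frac{4506031819}{8793991230} \approx -0.5124$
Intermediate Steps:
$c = - \frac{5}{6}$ ($c = \frac{1}{6} \left(-5\right) = - \frac{5}{6} \approx -0.83333$)
$H = 0$ ($H = 6 \left(-6\right) 0 \cdot 5 = 6 \cdot 0 \cdot 5 = 6 \cdot 0 = 0$)
$O{\left(C,D \right)} = \sqrt{\left(- \frac{5}{6} + C\right)^{2}}$ ($O{\left(C,D \right)} = \sqrt{\left(- \frac{5}{6} + C\right)^{2} + 0} = \sqrt{\left(- \frac{5}{6} + C\right)^{2}}$)
$- \frac{224913}{439041} + \frac{O{\left(30,707 \right)}}{-250375} = - \frac{224913}{439041} + \frac{\frac{1}{6} \sqrt{\left(-5 + 6 \cdot 30\right)^{2}}}{-250375} = \left(-224913\right) \frac{1}{439041} + \frac{\sqrt{\left(-5 + 180\right)^{2}}}{6} \left(- \frac{1}{250375}\right) = - \frac{74971}{146347} + \frac{\sqrt{175^{2}}}{6} \left(- \frac{1}{250375}\right) = - \frac{74971}{146347} + \frac{\sqrt{30625}}{6} \left(- \frac{1}{250375}\right) = - \frac{74971}{146347} + \frac{1}{6} \cdot 175 \left(- \frac{1}{250375}\right) = - \frac{74971}{146347} + \frac{175}{6} \left(- \frac{1}{250375}\right) = - \frac{74971}{146347} - \frac{7}{60090} = - \frac{4506031819}{8793991230}$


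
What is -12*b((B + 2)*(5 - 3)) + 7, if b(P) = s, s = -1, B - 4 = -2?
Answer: 19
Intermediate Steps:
B = 2 (B = 4 - 2 = 2)
b(P) = -1
-12*b((B + 2)*(5 - 3)) + 7 = -12*(-1) + 7 = 12 + 7 = 19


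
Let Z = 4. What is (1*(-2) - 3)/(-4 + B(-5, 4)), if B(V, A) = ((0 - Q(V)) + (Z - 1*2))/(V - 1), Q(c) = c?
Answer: 30/31 ≈ 0.96774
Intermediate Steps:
B(V, A) = (2 - V)/(-1 + V) (B(V, A) = ((0 - V) + (4 - 1*2))/(V - 1) = (-V + (4 - 2))/(-1 + V) = (-V + 2)/(-1 + V) = (2 - V)/(-1 + V))
(1*(-2) - 3)/(-4 + B(-5, 4)) = (1*(-2) - 3)/(-4 + (2 - 1*(-5))/(-1 - 5)) = (-2 - 3)/(-4 + (2 + 5)/(-6)) = -5/(-4 - ⅙*7) = -5/(-4 - 7/6) = -5/(-31/6) = -5*(-6/31) = 30/31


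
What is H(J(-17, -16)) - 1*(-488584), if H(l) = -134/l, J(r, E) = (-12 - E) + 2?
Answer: 1465685/3 ≈ 4.8856e+5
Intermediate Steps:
J(r, E) = -10 - E
H(J(-17, -16)) - 1*(-488584) = -134/(-10 - 1*(-16)) - 1*(-488584) = -134/(-10 + 16) + 488584 = -134/6 + 488584 = -134*1/6 + 488584 = -67/3 + 488584 = 1465685/3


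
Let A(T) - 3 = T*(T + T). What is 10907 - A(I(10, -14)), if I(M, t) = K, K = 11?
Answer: 10662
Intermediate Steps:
I(M, t) = 11
A(T) = 3 + 2*T² (A(T) = 3 + T*(T + T) = 3 + T*(2*T) = 3 + 2*T²)
10907 - A(I(10, -14)) = 10907 - (3 + 2*11²) = 10907 - (3 + 2*121) = 10907 - (3 + 242) = 10907 - 1*245 = 10907 - 245 = 10662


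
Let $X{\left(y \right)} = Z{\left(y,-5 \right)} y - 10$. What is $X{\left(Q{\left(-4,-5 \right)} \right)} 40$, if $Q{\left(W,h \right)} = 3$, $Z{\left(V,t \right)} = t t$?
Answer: $2600$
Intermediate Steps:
$Z{\left(V,t \right)} = t^{2}$
$X{\left(y \right)} = -10 + 25 y$ ($X{\left(y \right)} = \left(-5\right)^{2} y - 10 = 25 y - 10 = -10 + 25 y$)
$X{\left(Q{\left(-4,-5 \right)} \right)} 40 = \left(-10 + 25 \cdot 3\right) 40 = \left(-10 + 75\right) 40 = 65 \cdot 40 = 2600$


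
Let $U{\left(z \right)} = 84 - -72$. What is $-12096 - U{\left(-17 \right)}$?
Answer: $-12252$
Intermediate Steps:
$U{\left(z \right)} = 156$ ($U{\left(z \right)} = 84 + 72 = 156$)
$-12096 - U{\left(-17 \right)} = -12096 - 156 = -12252$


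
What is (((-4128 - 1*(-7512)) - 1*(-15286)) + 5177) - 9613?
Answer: 14234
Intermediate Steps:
(((-4128 - 1*(-7512)) - 1*(-15286)) + 5177) - 9613 = (((-4128 + 7512) + 15286) + 5177) - 9613 = ((3384 + 15286) + 5177) - 9613 = (18670 + 5177) - 9613 = 23847 - 9613 = 14234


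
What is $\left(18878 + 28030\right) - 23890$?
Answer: $23018$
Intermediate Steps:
$\left(18878 + 28030\right) - 23890 = 46908 - 23890 = 23018$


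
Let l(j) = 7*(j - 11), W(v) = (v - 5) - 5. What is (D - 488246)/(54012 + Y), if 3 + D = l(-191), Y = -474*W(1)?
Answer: -163221/19426 ≈ -8.4022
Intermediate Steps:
W(v) = -10 + v (W(v) = (-5 + v) - 5 = -10 + v)
l(j) = -77 + 7*j (l(j) = 7*(-11 + j) = -77 + 7*j)
Y = 4266 (Y = -474*(-10 + 1) = -474*(-9) = 4266)
D = -1417 (D = -3 + (-77 + 7*(-191)) = -3 + (-77 - 1337) = -3 - 1414 = -1417)
(D - 488246)/(54012 + Y) = (-1417 - 488246)/(54012 + 4266) = -489663/58278 = -489663*1/58278 = -163221/19426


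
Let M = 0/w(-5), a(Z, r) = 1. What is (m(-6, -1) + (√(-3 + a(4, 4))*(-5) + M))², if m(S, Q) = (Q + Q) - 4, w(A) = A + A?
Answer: -14 + 60*I*√2 ≈ -14.0 + 84.853*I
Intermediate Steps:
w(A) = 2*A
m(S, Q) = -4 + 2*Q (m(S, Q) = 2*Q - 4 = -4 + 2*Q)
M = 0 (M = 0/((2*(-5))) = 0/(-10) = 0*(-⅒) = 0)
(m(-6, -1) + (√(-3 + a(4, 4))*(-5) + M))² = ((-4 + 2*(-1)) + (√(-3 + 1)*(-5) + 0))² = ((-4 - 2) + (√(-2)*(-5) + 0))² = (-6 + ((I*√2)*(-5) + 0))² = (-6 + (-5*I*√2 + 0))² = (-6 - 5*I*√2)²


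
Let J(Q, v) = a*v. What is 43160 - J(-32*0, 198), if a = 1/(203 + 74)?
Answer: 11955122/277 ≈ 43159.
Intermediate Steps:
a = 1/277 ≈ 0.0036101
J(Q, v) = v/277
43160 - J(-32*0, 198) = 43160 - 198/277 = 11955122/277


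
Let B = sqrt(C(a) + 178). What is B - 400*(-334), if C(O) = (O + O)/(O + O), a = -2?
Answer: 133600 + sqrt(179) ≈ 1.3361e+5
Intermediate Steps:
C(O) = 1 (C(O) = (2*O)/((2*O)) = (2*O)*(1/(2*O)) = 1)
B = sqrt(179) (B = sqrt(1 + 178) = sqrt(179) ≈ 13.379)
B - 400*(-334) = sqrt(179) - 400*(-334) = sqrt(179) + 133600 = 133600 + sqrt(179)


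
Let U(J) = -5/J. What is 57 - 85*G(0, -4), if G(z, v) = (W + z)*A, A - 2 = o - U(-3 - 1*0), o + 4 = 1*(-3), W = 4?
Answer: 6971/3 ≈ 2323.7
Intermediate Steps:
o = -7 (o = -4 + 1*(-3) = -4 - 3 = -7)
A = -20/3 (A = 2 + (-7 - (-5)/(-3 - 1*0)) = 2 + (-7 - (-5)/(-3 + 0)) = 2 + (-7 - (-5)/(-3)) = 2 + (-7 - (-5)*(-1)/3) = 2 + (-7 - 1*5/3) = 2 + (-7 - 5/3) = 2 - 26/3 = -20/3 ≈ -6.6667)
G(z, v) = -80/3 - 20*z/3 (G(z, v) = (4 + z)*(-20/3) = -80/3 - 20*z/3)
57 - 85*G(0, -4) = 57 - 85*(-80/3 - 20/3*0) = 57 - 85*(-80/3 + 0) = 57 - 85*(-80/3) = 57 + 6800/3 = 6971/3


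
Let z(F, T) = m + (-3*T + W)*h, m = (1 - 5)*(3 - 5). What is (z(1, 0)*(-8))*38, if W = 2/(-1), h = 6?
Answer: 1216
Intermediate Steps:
W = -2 (W = 2*(-1) = -2)
m = 8 (m = -4*(-2) = 8)
z(F, T) = -4 - 18*T (z(F, T) = 8 + (-3*T - 2)*6 = 8 + (-2 - 3*T)*6 = 8 + (-12 - 18*T) = -4 - 18*T)
(z(1, 0)*(-8))*38 = ((-4 - 18*0)*(-8))*38 = ((-4 + 0)*(-8))*38 = -4*(-8)*38 = 32*38 = 1216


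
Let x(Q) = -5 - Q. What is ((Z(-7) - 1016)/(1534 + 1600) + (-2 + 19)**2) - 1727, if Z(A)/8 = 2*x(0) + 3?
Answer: -2253882/1567 ≈ -1438.3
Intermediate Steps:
Z(A) = -56 (Z(A) = 8*(2*(-5 - 1*0) + 3) = 8*(2*(-5 + 0) + 3) = 8*(2*(-5) + 3) = 8*(-10 + 3) = 8*(-7) = -56)
((Z(-7) - 1016)/(1534 + 1600) + (-2 + 19)**2) - 1727 = ((-56 - 1016)/(1534 + 1600) + (-2 + 19)**2) - 1727 = (-1072/3134 + 17**2) - 1727 = (-1072*1/3134 + 289) - 1727 = (-536/1567 + 289) - 1727 = 452327/1567 - 1727 = -2253882/1567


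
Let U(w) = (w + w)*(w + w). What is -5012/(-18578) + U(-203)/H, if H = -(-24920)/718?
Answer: 2804684901/590515 ≈ 4749.6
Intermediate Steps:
U(w) = 4*w**2 (U(w) = (2*w)*(2*w) = 4*w**2)
H = 12460/359 (H = -(-24920)/718 = -40*(-623/718) = 12460/359 ≈ 34.708)
-5012/(-18578) + U(-203)/H = -5012/(-18578) + (4*(-203)**2)/(12460/359) = -5012*(-1/18578) + (4*41209)*(359/12460) = 358/1327 + 164836*(359/12460) = 358/1327 + 2113433/445 = 2804684901/590515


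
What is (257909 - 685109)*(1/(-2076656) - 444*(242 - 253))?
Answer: -270801757010100/129791 ≈ -2.0864e+9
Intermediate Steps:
(257909 - 685109)*(1/(-2076656) - 444*(242 - 253)) = -427200*(-1/2076656 - 444*(-11)) = -427200*(-1/2076656 + 4884) = -427200*10142387903/2076656 = -270801757010100/129791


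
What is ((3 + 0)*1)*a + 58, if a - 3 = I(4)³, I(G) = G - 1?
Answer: 148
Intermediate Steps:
I(G) = -1 + G
a = 30 (a = 3 + (-1 + 4)³ = 3 + 3³ = 3 + 27 = 30)
((3 + 0)*1)*a + 58 = ((3 + 0)*1)*30 + 58 = (3*1)*30 + 58 = 3*30 + 58 = 90 + 58 = 148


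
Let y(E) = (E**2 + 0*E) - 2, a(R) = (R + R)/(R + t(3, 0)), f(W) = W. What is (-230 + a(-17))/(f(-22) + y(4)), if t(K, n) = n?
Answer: 57/2 ≈ 28.500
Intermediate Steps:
a(R) = 2 (a(R) = (R + R)/(R + 0) = (2*R)/R = 2)
y(E) = -2 + E**2 (y(E) = (E**2 + 0) - 2 = E**2 - 2 = -2 + E**2)
(-230 + a(-17))/(f(-22) + y(4)) = (-230 + 2)/(-22 + (-2 + 4**2)) = -228/(-22 + (-2 + 16)) = -228/(-22 + 14) = -228/(-8) = -228*(-1/8) = 57/2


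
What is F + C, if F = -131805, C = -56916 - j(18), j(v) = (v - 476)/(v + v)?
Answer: -3396749/18 ≈ -1.8871e+5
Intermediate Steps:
j(v) = (-476 + v)/(2*v) (j(v) = (-476 + v)/((2*v)) = (-476 + v)*(1/(2*v)) = (-476 + v)/(2*v))
C = -1024259/18 (C = -56916 - (-476 + 18)/(2*18) = -56916 - (-458)/(2*18) = -56916 - 1*(-229/18) = -56916 + 229/18 = -1024259/18 ≈ -56903.)
F + C = -131805 - 1024259/18 = -3396749/18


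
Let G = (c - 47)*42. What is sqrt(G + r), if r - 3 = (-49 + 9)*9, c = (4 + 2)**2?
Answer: 3*I*sqrt(91) ≈ 28.618*I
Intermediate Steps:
c = 36 (c = 6**2 = 36)
r = -357 (r = 3 + (-49 + 9)*9 = 3 - 40*9 = 3 - 360 = -357)
G = -462 (G = (36 - 47)*42 = -11*42 = -462)
sqrt(G + r) = sqrt(-462 - 357) = sqrt(-819) = 3*I*sqrt(91)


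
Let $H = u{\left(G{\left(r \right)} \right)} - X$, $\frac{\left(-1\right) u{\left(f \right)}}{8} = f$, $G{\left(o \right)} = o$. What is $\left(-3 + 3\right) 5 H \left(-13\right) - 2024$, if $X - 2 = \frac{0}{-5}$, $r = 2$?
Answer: $-2024$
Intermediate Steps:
$u{\left(f \right)} = - 8 f$
$X = 2$ ($X = 2 + \frac{0}{-5} = 2 + 0 \left(- \frac{1}{5}\right) = 2 + 0 = 2$)
$H = -18$ ($H = \left(-8\right) 2 - 2 = -16 - 2 = -18$)
$\left(-3 + 3\right) 5 H \left(-13\right) - 2024 = \left(-3 + 3\right) 5 \left(-18\right) \left(-13\right) - 2024 = 0 \cdot 5 \left(-18\right) \left(-13\right) - 2024 = 0 \left(-18\right) \left(-13\right) - 2024 = 0 \left(-13\right) - 2024 = 0 - 2024 = -2024$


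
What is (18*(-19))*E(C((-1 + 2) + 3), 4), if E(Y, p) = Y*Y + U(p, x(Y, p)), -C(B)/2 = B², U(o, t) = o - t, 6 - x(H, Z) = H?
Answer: -338580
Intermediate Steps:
x(H, Z) = 6 - H
C(B) = -2*B²
E(Y, p) = -6 + Y + p + Y² (E(Y, p) = Y*Y + (p - (6 - Y)) = Y² + (p + (-6 + Y)) = Y² + (-6 + Y + p) = -6 + Y + p + Y²)
(18*(-19))*E(C((-1 + 2) + 3), 4) = (18*(-19))*(-6 - 2*((-1 + 2) + 3)² + 4 + (-2*((-1 + 2) + 3)²)²) = -342*(-6 - 2*(1 + 3)² + 4 + (-2*(1 + 3)²)²) = -342*(-6 - 2*4² + 4 + (-2*4²)²) = -342*(-6 - 2*16 + 4 + (-2*16)²) = -342*(-6 - 32 + 4 + (-32)²) = -342*(-6 - 32 + 4 + 1024) = -342*990 = -338580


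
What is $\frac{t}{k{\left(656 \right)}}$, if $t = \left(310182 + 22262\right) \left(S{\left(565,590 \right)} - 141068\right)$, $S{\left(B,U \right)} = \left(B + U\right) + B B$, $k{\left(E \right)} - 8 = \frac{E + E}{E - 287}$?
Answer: $\frac{67062598344}{13} \approx 5.1587 \cdot 10^{9}$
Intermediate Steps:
$k{\left(E \right)} = 8 + \frac{2 E}{-287 + E}$ ($k{\left(E \right)} = 8 + \frac{E + E}{E - 287} = 8 + \frac{2 E}{-287 + E}$)
$S{\left(B,U \right)} = B + U + B^{2}$ ($S{\left(B,U \right)} = \left(B + U\right) + B^{2} = B + U + B^{2}$)
$t = 59611198528$ ($t = \left(310182 + 22262\right) \left(\left(565 + 590 + 565^{2}\right) - 141068\right) = 332444 \left(\left(565 + 590 + 319225\right) - 141068\right) = 332444 \left(320380 - 141068\right) = 332444 \cdot 179312 = 59611198528$)
$\frac{t}{k{\left(656 \right)}} = \frac{59611198528}{2 \frac{1}{-287 + 656} \left(-1148 + 5 \cdot 656\right)} = \frac{59611198528}{2 \cdot \frac{1}{369} \left(-1148 + 3280\right)} = \frac{59611198528}{2 \cdot \frac{1}{369} \cdot 2132} = \frac{59611198528}{\frac{104}{9}} = 59611198528 \cdot \frac{9}{104} = \frac{67062598344}{13}$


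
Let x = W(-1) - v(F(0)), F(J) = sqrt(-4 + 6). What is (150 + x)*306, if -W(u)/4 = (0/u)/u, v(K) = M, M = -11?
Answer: 49266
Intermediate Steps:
F(J) = sqrt(2)
v(K) = -11
W(u) = 0 (W(u) = -4*0/u/u = -0/u = -4*0 = 0)
x = 11 (x = 0 - 1*(-11) = 0 + 11 = 11)
(150 + x)*306 = (150 + 11)*306 = 161*306 = 49266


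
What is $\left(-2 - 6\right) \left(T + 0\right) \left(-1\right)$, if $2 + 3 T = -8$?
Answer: $- \frac{80}{3} \approx -26.667$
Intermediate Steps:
$T = - \frac{10}{3}$ ($T = - \frac{2}{3} + \frac{1}{3} \left(-8\right) = - \frac{2}{3} - \frac{8}{3} = - \frac{10}{3} \approx -3.3333$)
$\left(-2 - 6\right) \left(T + 0\right) \left(-1\right) = \left(-2 - 6\right) \left(- \frac{10}{3} + 0\right) \left(-1\right) = \left(-8\right) \left(- \frac{10}{3}\right) \left(-1\right) = \frac{80}{3} \left(-1\right) = - \frac{80}{3}$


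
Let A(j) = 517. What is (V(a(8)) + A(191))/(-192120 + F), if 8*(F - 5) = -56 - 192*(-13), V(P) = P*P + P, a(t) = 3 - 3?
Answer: -517/191810 ≈ -0.0026954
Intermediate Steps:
a(t) = 0
V(P) = P + P**2 (V(P) = P**2 + P = P + P**2)
F = 310 (F = 5 + (-56 - 192*(-13))/8 = 5 + (-56 + 2496)/8 = 5 + (1/8)*2440 = 5 + 305 = 310)
(V(a(8)) + A(191))/(-192120 + F) = (0*(1 + 0) + 517)/(-192120 + 310) = (0*1 + 517)/(-191810) = (0 + 517)*(-1/191810) = 517*(-1/191810) = -517/191810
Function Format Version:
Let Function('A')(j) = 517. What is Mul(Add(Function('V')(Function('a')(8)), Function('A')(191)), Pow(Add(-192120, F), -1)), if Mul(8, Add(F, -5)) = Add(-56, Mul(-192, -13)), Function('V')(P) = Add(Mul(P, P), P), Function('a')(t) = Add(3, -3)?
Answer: Rational(-517, 191810) ≈ -0.0026954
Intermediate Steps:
Function('a')(t) = 0
Function('V')(P) = Add(P, Pow(P, 2)) (Function('V')(P) = Add(Pow(P, 2), P) = Add(P, Pow(P, 2)))
F = 310 (F = Add(5, Mul(Rational(1, 8), Add(-56, Mul(-192, -13)))) = Add(5, Mul(Rational(1, 8), Add(-56, 2496))) = Add(5, Mul(Rational(1, 8), 2440)) = Add(5, 305) = 310)
Mul(Add(Function('V')(Function('a')(8)), Function('A')(191)), Pow(Add(-192120, F), -1)) = Mul(Add(Mul(0, Add(1, 0)), 517), Pow(Add(-192120, 310), -1)) = Mul(Add(Mul(0, 1), 517), Pow(-191810, -1)) = Mul(Add(0, 517), Rational(-1, 191810)) = Mul(517, Rational(-1, 191810)) = Rational(-517, 191810)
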